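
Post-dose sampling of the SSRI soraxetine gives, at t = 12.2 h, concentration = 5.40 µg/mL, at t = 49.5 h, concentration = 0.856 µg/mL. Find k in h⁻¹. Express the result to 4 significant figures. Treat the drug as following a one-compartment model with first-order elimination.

0.04938 h⁻¹

k = ln(C₁/C₂) / (t₂ − t₁) = ln(5.40/0.856) / (49.5 − 12.2)
  = 1.842 / 37.30 = 0.04938 h⁻¹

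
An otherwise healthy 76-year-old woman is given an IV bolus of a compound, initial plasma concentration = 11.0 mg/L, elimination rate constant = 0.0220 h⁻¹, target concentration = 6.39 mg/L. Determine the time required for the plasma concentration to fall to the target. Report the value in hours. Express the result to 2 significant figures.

t = ln(C₀ / C) / k = ln(11.00 / 6.39) / 0.02200
  = ln(1.721) / 0.02200 = 0.5429 / 0.02200 = 24.68 h

25 h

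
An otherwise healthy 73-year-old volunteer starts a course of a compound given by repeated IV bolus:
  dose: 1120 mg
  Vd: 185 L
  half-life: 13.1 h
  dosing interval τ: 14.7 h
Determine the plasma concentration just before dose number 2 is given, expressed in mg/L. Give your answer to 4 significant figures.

C₀ per dose = Dose / Vd = 1120 / 185 = 6.054 mg/L
k = ln2 / t½ = 0.693147 / 13.1 = 0.05291 h⁻¹
Fraction remaining after one interval: r = e^(−kτ) = e^(−0.05291 × 14.7) = 0.4594
Before dose 2, 1 dose has been given (aged 1τ).
C_trough = C₀ × r = 6.054 × 0.4594 = 2.781 mg/L

2.781 mg/L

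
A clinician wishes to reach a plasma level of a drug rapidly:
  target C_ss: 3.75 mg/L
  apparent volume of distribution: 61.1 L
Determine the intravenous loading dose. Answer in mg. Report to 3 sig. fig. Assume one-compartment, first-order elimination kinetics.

LD = Css × Vd = 3.75 × 61.1 = 229.1 mg

229 mg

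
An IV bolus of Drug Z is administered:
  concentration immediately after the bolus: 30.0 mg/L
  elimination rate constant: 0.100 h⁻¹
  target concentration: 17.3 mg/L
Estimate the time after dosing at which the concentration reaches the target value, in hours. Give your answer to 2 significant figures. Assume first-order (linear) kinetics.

t = ln(C₀ / C) / k = ln(30.00 / 17.3) / 0.1000
  = ln(1.734) / 0.1000 = 0.5504 / 0.1000 = 5.504 h

5.5 h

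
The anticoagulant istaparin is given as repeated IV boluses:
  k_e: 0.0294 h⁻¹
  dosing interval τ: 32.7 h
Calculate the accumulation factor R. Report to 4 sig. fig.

e^(−kτ) = e^(−0.02940 × 32.7) = 0.3824
Accumulation ratio R = 1 / (1 − e^(−kτ)) = 1 / (1 − 0.3824) = 1.619

1.619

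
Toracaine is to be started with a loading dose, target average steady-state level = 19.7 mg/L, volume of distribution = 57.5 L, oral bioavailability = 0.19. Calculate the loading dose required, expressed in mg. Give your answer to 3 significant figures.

LD = Css × Vd / F = 19.7 × 57.5 / 0.19 = 5962 mg

5960 mg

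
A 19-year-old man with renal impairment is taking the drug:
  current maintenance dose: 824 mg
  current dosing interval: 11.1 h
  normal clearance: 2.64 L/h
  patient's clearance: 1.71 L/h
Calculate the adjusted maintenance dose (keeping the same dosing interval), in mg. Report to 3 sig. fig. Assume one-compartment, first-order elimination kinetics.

534 mg

To keep the same average steady-state level, dosing rate must scale with clearance.
CL ratio = 1.71 / 2.64 = 0.6477
New dose (same interval) = 824 × 0.6477 = 533.7 mg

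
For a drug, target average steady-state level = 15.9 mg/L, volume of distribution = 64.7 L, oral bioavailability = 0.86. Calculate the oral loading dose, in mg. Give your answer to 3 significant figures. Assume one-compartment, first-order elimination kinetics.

1200 mg

LD = Css × Vd / F = 15.9 × 64.7 / 0.86 = 1196 mg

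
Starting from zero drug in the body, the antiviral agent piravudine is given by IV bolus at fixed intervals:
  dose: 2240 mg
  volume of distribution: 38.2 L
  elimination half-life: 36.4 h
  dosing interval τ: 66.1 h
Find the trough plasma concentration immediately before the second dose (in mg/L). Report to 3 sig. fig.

16.7 mg/L

C₀ per dose = Dose / Vd = 2240 / 38.2 = 58.64 mg/L
k = ln2 / t½ = 0.693147 / 36.4 = 0.01904 h⁻¹
Fraction remaining after one interval: r = e^(−kτ) = e^(−0.01904 × 66.1) = 0.2841
Before dose 2, 1 dose has been given (aged 1τ).
C_trough = C₀ × r = 58.64 × 0.2841 = 16.66 mg/L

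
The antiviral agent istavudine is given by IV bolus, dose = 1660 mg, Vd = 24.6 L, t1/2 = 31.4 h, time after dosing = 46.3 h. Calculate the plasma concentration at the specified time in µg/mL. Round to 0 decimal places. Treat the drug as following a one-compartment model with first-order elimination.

C₀ = Dose / Vd = 1660 / 24.6 = 67.48 mg/L
k = ln2 / t½ = 0.693147 / 31.4 = 0.02207 h⁻¹
C = C₀ · e^(−k·t) = 67.48 × e^(−0.02207 × 46.3)
  = 67.48 × 0.3599 = 24.29 mg/L
(24.29 mg/L = 24.29 µg/mL)

24 µg/mL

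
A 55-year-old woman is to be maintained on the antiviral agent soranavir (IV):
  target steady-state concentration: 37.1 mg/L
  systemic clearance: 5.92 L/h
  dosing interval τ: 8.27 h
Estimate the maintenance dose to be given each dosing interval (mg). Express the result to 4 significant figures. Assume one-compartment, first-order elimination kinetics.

At steady state, Dose/τ = Css × CL.
Dose = Css × CL × τ = 37.1 × 5.920 × 8.27 = 1816 mg

1816 mg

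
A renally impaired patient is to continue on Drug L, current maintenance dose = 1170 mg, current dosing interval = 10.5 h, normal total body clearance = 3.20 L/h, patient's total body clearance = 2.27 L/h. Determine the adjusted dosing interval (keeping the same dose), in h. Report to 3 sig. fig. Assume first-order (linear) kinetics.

To keep the same average steady-state level, dosing rate must scale with clearance.
CL ratio = 2.27 / 3.20 = 0.7094
New interval (same dose) = 10.5 / 0.7094 = 14.80 h

14.8 h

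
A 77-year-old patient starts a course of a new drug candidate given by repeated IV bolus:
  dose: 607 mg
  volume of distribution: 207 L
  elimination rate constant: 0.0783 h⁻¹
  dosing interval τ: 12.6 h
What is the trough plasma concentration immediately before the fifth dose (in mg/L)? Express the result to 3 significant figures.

1.71 mg/L

C₀ per dose = Dose / Vd = 607 / 207 = 2.932 mg/L
Fraction remaining after one interval: r = e^(−kτ) = e^(−0.07830 × 12.6) = 0.3728
Before dose 5, 4 doses have been given (aged 1τ, 2τ, 3τ, 4τ).
C_trough = C₀ × (r + r² + … + r^4) = C₀ × r(1−r^4)/(1−r)
        = 2.932 × 0.3728 × (1 − 0.01932) / (1 − 0.3728) = 1.709 mg/L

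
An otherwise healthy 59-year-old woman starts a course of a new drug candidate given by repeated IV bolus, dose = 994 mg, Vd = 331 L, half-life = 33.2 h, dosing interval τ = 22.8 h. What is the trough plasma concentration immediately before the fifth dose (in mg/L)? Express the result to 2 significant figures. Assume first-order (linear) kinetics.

4.2 mg/L

C₀ per dose = Dose / Vd = 994 / 331 = 3.003 mg/L
k = ln2 / t½ = 0.693147 / 33.2 = 0.02088 h⁻¹
Fraction remaining after one interval: r = e^(−kτ) = e^(−0.02088 × 22.8) = 0.6212
Before dose 5, 4 doses have been given (aged 1τ, 2τ, 3τ, 4τ).
C_trough = C₀ × (r + r² + … + r^4) = C₀ × r(1−r^4)/(1−r)
        = 3.003 × 0.6212 × (1 − 0.1489) / (1 − 0.6212) = 4.191 mg/L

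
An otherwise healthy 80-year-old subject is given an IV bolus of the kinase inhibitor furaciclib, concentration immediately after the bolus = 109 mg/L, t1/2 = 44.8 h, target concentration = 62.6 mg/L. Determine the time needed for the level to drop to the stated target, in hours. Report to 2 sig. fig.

k = ln2 / t½ = 0.693147 / 44.8 = 0.01547 h⁻¹
t = ln(C₀ / C) / k = ln(109.0 / 62.6) / 0.01547
  = ln(1.741) / 0.01547 = 0.5545 / 0.01547 = 35.84 h

36 h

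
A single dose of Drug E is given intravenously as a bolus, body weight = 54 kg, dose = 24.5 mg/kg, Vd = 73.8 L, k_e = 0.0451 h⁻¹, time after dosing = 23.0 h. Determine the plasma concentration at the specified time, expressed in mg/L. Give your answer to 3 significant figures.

6.35 mg/L

Total dose = 24.5 × 54 = 1323 mg
C₀ = Dose / Vd = 1323 / 73.8 = 17.93 mg/L
C = C₀ · e^(−k·t) = 17.93 × e^(−0.04510 × 23.0)
  = 17.93 × 0.3544 = 6.354 mg/L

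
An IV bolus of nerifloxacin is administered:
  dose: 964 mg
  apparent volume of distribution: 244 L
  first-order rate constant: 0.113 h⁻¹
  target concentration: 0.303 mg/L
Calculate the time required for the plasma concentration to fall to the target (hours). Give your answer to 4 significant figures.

22.73 h

C₀ = Dose / Vd = 964.0 / 244 = 3.951 mg/L
t = ln(C₀ / C) / k = ln(3.951 / 0.303) / 0.1130
  = ln(13.04) / 0.1130 = 2.568 / 0.1130 = 22.73 h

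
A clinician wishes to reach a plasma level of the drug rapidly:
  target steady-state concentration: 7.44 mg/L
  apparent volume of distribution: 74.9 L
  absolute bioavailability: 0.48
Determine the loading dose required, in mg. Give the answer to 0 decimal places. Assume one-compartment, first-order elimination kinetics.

1161 mg

LD = Css × Vd / F = 7.44 × 74.9 / 0.48 = 1161 mg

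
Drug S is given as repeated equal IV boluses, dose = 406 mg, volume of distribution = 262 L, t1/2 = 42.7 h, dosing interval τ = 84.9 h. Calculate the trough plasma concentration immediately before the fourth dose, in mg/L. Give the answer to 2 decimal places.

0.51 mg/L

C₀ per dose = Dose / Vd = 406 / 262 = 1.550 mg/L
k = ln2 / t½ = 0.693147 / 42.7 = 0.01623 h⁻¹
Fraction remaining after one interval: r = e^(−kτ) = e^(−0.01623 × 84.9) = 0.2521
Before dose 4, 3 doses have been given (aged 1τ, 2τ, 3τ).
C_trough = C₀ × (r + r² + … + r^3) = C₀ × r(1−r^3)/(1−r)
        = 1.550 × 0.2521 × (1 − 0.01602) / (1 − 0.2521) = 0.5141 mg/L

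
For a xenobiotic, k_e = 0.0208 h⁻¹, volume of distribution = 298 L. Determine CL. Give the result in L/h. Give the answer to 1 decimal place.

6.2 L/h

CL = k × Vd = 0.0208 × 298 = 6.198 L/h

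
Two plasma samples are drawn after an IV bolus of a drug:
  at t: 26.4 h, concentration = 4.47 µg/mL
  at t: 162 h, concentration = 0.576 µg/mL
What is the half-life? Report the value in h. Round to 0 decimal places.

k = ln(C₁/C₂) / (t₂ − t₁) = ln(4.47/0.576) / (162 − 26.4)
  = 2.049 / 135.6 = 0.01511 h⁻¹
t½ = ln2 / k = 0.693147 / 0.01511 = 45.87 h

46 h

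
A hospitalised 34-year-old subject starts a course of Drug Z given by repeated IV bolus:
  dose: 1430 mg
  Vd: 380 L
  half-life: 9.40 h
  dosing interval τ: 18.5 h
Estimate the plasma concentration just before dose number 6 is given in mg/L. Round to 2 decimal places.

1.29 mg/L

C₀ per dose = Dose / Vd = 1430 / 380 = 3.763 mg/L
k = ln2 / t½ = 0.693147 / 9.40 = 0.07374 h⁻¹
Fraction remaining after one interval: r = e^(−kτ) = e^(−0.07374 × 18.5) = 0.2556
Before dose 6, 5 doses have been given (aged 1τ, 2τ, 3τ, 4τ, 5τ).
C_trough = C₀ × (r + r² + … + r^5) = C₀ × r(1−r^5)/(1−r)
        = 3.763 × 0.2556 × (1 − 0.001091) / (1 − 0.2556) = 1.291 mg/L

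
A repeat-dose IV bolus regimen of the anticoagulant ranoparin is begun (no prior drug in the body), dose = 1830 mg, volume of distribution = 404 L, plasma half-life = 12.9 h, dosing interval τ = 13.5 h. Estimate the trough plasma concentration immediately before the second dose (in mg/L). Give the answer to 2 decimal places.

2.19 mg/L

C₀ per dose = Dose / Vd = 1830 / 404 = 4.530 mg/L
k = ln2 / t½ = 0.693147 / 12.9 = 0.05373 h⁻¹
Fraction remaining after one interval: r = e^(−kτ) = e^(−0.05373 × 13.5) = 0.4842
Before dose 2, 1 dose has been given (aged 1τ).
C_trough = C₀ × r = 4.530 × 0.4842 = 2.193 mg/L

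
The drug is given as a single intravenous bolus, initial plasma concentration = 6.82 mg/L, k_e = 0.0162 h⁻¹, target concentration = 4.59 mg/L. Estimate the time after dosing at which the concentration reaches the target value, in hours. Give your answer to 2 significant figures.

24 h

t = ln(C₀ / C) / k = ln(6.820 / 4.59) / 0.01620
  = ln(1.486) / 0.01620 = 0.3961 / 0.01620 = 24.45 h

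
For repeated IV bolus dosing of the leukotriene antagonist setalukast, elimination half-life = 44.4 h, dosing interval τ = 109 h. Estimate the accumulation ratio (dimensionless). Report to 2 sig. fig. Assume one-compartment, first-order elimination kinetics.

k = ln2 / t½ = 0.693147 / 44.4 = 0.01561 h⁻¹
e^(−kτ) = e^(−0.01561 × 109) = 0.1824
Accumulation ratio R = 1 / (1 − e^(−kτ)) = 1 / (1 − 0.1824) = 1.223

1.2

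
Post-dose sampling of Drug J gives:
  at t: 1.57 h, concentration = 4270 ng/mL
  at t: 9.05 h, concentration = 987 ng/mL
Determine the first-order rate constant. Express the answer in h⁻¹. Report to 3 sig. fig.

k = ln(C₁/C₂) / (t₂ − t₁) = ln(4270/987) / (9.05 − 1.57)
  = 1.465 / 7.480 = 0.1959 h⁻¹

0.196 h⁻¹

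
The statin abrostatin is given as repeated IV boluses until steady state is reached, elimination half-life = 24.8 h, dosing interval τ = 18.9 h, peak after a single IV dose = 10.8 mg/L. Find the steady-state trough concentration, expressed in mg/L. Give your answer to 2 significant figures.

k = ln2 / t½ = 0.693147 / 24.8 = 0.02795 h⁻¹
e^(−kτ) = e^(−0.02795 × 18.9) = 0.5896
Accumulation ratio R = 1 / (1 − e^(−kτ)) = 1 / (1 − 0.5896) = 2.437
Steady-state trough = C₀ × R × e^(−kτ) = 10.8 × 2.437 × 0.5896 = 15.52 mg/L

16 mg/L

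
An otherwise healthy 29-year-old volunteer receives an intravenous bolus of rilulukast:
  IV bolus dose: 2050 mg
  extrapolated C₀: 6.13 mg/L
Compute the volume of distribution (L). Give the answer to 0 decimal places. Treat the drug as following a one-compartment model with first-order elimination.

Vd = Dose / C₀ = 2050 / 6.13 = 334.4 L

334 L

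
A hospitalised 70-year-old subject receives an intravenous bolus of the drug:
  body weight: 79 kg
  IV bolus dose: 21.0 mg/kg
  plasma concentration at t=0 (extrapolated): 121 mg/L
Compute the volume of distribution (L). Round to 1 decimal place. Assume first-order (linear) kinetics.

Dose = 21.0 × 79 = 1659 mg
Vd = Dose / C₀ = 1659 / 121 = 13.71 L

13.7 L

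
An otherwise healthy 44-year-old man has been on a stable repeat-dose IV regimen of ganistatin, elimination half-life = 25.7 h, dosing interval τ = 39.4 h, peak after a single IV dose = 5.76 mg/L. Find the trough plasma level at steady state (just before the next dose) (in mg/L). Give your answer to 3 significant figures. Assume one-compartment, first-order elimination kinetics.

k = ln2 / t½ = 0.693147 / 25.7 = 0.02697 h⁻¹
e^(−kτ) = e^(−0.02697 × 39.4) = 0.3455
Accumulation ratio R = 1 / (1 − e^(−kτ)) = 1 / (1 − 0.3455) = 1.528
Steady-state trough = C₀ × R × e^(−kτ) = 5.76 × 1.528 × 0.3455 = 3.041 mg/L

3.04 mg/L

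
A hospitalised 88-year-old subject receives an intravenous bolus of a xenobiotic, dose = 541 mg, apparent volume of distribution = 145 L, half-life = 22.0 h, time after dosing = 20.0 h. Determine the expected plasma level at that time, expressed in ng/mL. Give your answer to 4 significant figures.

C₀ = Dose / Vd = 541.0 / 145 = 3.731 mg/L
k = ln2 / t½ = 0.693147 / 22.0 = 0.03151 h⁻¹
C = C₀ · e^(−k·t) = 3.731 × e^(−0.03151 × 20.0)
  = 3.731 × 0.5325 = 1.987 mg/L
Convert: 1.987 mg/L × 1000 = 1987 ng/mL

1987 ng/mL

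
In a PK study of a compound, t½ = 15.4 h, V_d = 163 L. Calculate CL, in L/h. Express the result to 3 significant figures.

7.34 L/h

k = ln2 / t½ = 0.693147 / 15.4 = 0.04501 h⁻¹
CL = k × Vd = 0.04501 × 163 = 7.337 L/h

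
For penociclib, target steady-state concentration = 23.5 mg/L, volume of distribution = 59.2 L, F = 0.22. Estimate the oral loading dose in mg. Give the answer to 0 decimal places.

LD = Css × Vd / F = 23.5 × 59.2 / 0.22 = 6324 mg

6324 mg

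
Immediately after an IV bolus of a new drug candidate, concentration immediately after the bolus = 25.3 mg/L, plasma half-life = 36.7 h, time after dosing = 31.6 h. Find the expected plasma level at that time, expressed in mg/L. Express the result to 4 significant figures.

13.93 mg/L

k = ln2 / t½ = 0.693147 / 36.7 = 0.01889 h⁻¹
C = C₀ · e^(−k·t) = 25.30 × e^(−0.01889 × 31.6)
  = 25.30 × 0.5505 = 13.93 mg/L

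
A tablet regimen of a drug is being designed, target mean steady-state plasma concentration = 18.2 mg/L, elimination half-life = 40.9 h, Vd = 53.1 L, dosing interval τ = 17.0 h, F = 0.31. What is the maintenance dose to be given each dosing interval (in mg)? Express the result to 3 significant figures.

k = ln2 / t½ = 0.693147 / 40.9 = 0.01695 h⁻¹
CL = k × Vd = 0.01695 × 53.1 = 0.9000 L/h
At steady state, F × (Dose/τ) = Css × CL.
Dose = Css × CL × τ / F = 18.2 × 0.9000 × 17.0 / 0.31 = 898.3 mg

898 mg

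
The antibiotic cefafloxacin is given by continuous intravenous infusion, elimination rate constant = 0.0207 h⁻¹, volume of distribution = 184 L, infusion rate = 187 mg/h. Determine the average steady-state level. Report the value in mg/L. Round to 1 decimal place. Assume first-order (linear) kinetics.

49.1 mg/L

CL = k × Vd = 0.02070 × 184 = 3.809 L/h
At steady state Css = R₀ / CL = 187 / 3.809 = 49.09 mg/L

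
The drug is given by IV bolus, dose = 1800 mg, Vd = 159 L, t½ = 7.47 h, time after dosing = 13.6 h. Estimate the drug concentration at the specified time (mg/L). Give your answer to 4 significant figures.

C₀ = Dose / Vd = 1800 / 159 = 11.32 mg/L
k = ln2 / t½ = 0.693147 / 7.47 = 0.09279 h⁻¹
C = C₀ · e^(−k·t) = 11.32 × e^(−0.09279 × 13.6)
  = 11.32 × 0.2831 = 3.205 mg/L

3.205 mg/L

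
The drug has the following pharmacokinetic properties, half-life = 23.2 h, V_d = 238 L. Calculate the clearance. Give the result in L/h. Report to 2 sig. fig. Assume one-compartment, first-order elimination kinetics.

k = ln2 / t½ = 0.693147 / 23.2 = 0.02988 h⁻¹
CL = k × Vd = 0.02988 × 238 = 7.111 L/h

7.1 L/h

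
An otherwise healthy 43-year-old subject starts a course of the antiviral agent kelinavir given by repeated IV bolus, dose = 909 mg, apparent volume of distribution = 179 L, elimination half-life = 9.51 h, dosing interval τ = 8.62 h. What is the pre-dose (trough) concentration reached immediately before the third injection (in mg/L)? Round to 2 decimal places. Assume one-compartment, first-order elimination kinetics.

C₀ per dose = Dose / Vd = 909 / 179 = 5.078 mg/L
k = ln2 / t½ = 0.693147 / 9.51 = 0.07289 h⁻¹
Fraction remaining after one interval: r = e^(−kτ) = e^(−0.07289 × 8.62) = 0.5335
Before dose 3, 2 doses have been given (aged 1τ, 2τ).
C_trough = C₀ × (r + r²) = 5.078 × (0.5335 + 0.2846) = 4.154 mg/L

4.15 mg/L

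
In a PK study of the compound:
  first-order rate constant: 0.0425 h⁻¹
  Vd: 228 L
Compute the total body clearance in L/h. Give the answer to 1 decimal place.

9.7 L/h

CL = k × Vd = 0.0425 × 228 = 9.690 L/h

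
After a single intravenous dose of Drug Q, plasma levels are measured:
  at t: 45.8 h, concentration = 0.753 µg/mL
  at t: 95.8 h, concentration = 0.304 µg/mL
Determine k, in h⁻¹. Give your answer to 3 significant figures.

0.0181 h⁻¹

k = ln(C₁/C₂) / (t₂ − t₁) = ln(0.753/0.304) / (95.8 − 45.8)
  = 0.9070 / 50.00 = 0.01814 h⁻¹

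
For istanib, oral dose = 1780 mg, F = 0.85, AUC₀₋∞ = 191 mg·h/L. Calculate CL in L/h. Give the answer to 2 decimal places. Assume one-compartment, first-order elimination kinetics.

CL = F·Dose / AUC = 0.85 × 1780 / 191 = 7.921 L/h

7.92 L/h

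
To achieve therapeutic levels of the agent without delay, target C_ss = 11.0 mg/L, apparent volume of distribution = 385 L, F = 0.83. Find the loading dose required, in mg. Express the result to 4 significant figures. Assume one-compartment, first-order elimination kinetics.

5102 mg

LD = Css × Vd / F = 11.0 × 385 / 0.83 = 5102 mg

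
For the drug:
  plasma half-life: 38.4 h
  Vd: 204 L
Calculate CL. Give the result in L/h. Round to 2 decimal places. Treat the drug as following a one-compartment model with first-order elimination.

k = ln2 / t½ = 0.693147 / 38.4 = 0.01805 h⁻¹
CL = k × Vd = 0.01805 × 204 = 3.682 L/h

3.68 L/h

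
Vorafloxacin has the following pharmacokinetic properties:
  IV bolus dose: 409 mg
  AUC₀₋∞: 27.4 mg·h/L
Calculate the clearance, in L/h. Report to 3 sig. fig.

14.9 L/h

CL = Dose / AUC = 409 / 27.4 = 14.93 L/h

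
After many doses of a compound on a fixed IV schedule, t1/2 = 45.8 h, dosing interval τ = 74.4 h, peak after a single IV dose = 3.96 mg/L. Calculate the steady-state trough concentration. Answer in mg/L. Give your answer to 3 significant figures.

k = ln2 / t½ = 0.693147 / 45.8 = 0.01513 h⁻¹
e^(−kτ) = e^(−0.01513 × 74.4) = 0.3244
Accumulation ratio R = 1 / (1 − e^(−kτ)) = 1 / (1 − 0.3244) = 1.480
Steady-state trough = C₀ × R × e^(−kτ) = 3.96 × 1.480 × 0.3244 = 1.901 mg/L

1.90 mg/L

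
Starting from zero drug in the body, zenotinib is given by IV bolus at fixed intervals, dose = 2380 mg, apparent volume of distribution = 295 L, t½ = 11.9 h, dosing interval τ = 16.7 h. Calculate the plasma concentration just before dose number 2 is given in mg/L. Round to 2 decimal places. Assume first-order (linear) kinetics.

C₀ per dose = Dose / Vd = 2380 / 295 = 8.068 mg/L
k = ln2 / t½ = 0.693147 / 11.9 = 0.05825 h⁻¹
Fraction remaining after one interval: r = e^(−kτ) = e^(−0.05825 × 16.7) = 0.3780
Before dose 2, 1 dose has been given (aged 1τ).
C_trough = C₀ × r = 8.068 × 0.3780 = 3.050 mg/L

3.05 mg/L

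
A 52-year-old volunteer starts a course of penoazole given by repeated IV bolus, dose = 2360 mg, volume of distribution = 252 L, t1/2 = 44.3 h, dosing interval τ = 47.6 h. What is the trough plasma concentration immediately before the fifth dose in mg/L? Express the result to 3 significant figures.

8.04 mg/L

C₀ per dose = Dose / Vd = 2360 / 252 = 9.365 mg/L
k = ln2 / t½ = 0.693147 / 44.3 = 0.01565 h⁻¹
Fraction remaining after one interval: r = e^(−kτ) = e^(−0.01565 × 47.6) = 0.4748
Before dose 5, 4 doses have been given (aged 1τ, 2τ, 3τ, 4τ).
C_trough = C₀ × (r + r² + … + r^4) = C₀ × r(1−r^4)/(1−r)
        = 9.365 × 0.4748 × (1 − 0.05082) / (1 − 0.4748) = 8.036 mg/L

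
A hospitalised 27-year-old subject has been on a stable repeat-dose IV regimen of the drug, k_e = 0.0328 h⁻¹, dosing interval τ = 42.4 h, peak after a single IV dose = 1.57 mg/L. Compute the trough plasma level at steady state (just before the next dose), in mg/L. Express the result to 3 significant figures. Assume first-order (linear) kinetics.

e^(−kτ) = e^(−0.03280 × 42.4) = 0.2489
Accumulation ratio R = 1 / (1 − e^(−kτ)) = 1 / (1 − 0.2489) = 1.331
Steady-state trough = C₀ × R × e^(−kτ) = 1.57 × 1.331 × 0.2489 = 0.5201 mg/L

0.520 mg/L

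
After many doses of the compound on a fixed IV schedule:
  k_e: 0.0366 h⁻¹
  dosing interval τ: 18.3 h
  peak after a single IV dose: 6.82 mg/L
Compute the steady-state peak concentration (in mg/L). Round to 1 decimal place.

e^(−kτ) = e^(−0.03660 × 18.3) = 0.5118
Accumulation ratio R = 1 / (1 − e^(−kτ)) = 1 / (1 − 0.5118) = 2.048
Steady-state peak = C₀ × R = 6.82 × 2.048 = 13.97 mg/L

14.0 mg/L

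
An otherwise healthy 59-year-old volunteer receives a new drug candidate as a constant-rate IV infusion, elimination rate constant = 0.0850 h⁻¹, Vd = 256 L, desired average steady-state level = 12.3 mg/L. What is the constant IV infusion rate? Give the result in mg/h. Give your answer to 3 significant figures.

268 mg/h

CL = k × Vd = 0.08500 × 256 = 21.76 L/h
At steady state, infusion rate R₀ = Css × CL = 12.3 × 21.76 = 267.6 mg/h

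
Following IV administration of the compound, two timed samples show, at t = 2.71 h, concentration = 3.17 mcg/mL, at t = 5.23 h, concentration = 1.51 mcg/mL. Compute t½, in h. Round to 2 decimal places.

k = ln(C₁/C₂) / (t₂ − t₁) = ln(3.17/1.51) / (5.23 − 2.71)
  = 0.7416 / 2.520 = 0.2943 h⁻¹
t½ = ln2 / k = 0.693147 / 0.2943 = 2.355 h

2.36 h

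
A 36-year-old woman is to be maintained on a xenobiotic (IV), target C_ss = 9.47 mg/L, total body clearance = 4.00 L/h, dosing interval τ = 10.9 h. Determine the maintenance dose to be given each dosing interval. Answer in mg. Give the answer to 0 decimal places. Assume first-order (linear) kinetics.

At steady state, Dose/τ = Css × CL.
Dose = Css × CL × τ = 9.47 × 4.000 × 10.9 = 412.9 mg

413 mg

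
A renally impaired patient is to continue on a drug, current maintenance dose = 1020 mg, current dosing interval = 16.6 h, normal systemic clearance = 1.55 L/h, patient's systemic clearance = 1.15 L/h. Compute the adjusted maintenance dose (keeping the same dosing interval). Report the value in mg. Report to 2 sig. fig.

To keep the same average steady-state level, dosing rate must scale with clearance.
CL ratio = 1.15 / 1.55 = 0.7419
New dose (same interval) = 1020 × 0.7419 = 756.7 mg

760 mg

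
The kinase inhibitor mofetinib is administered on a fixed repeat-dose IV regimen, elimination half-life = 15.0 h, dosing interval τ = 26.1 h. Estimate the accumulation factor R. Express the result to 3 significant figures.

k = ln2 / t½ = 0.693147 / 15.0 = 0.04621 h⁻¹
e^(−kτ) = e^(−0.04621 × 26.1) = 0.2994
Accumulation ratio R = 1 / (1 − e^(−kτ)) = 1 / (1 − 0.2994) = 1.427

1.43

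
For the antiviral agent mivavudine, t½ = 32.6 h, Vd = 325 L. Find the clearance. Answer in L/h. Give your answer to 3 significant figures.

6.91 L/h

k = ln2 / t½ = 0.693147 / 32.6 = 0.02126 h⁻¹
CL = k × Vd = 0.02126 × 325 = 6.910 L/h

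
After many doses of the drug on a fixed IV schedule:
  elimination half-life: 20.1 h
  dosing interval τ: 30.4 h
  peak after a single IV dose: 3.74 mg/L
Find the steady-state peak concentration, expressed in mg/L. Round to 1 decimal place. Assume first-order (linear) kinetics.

5.8 mg/L

k = ln2 / t½ = 0.693147 / 20.1 = 0.03448 h⁻¹
e^(−kτ) = e^(−0.03448 × 30.4) = 0.3506
Accumulation ratio R = 1 / (1 − e^(−kτ)) = 1 / (1 − 0.3506) = 1.540
Steady-state peak = C₀ × R = 3.74 × 1.540 = 5.760 mg/L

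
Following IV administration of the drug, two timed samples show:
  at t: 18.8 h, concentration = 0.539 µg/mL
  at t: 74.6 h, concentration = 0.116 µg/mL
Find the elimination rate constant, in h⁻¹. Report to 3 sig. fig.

k = ln(C₁/C₂) / (t₂ − t₁) = ln(0.539/0.116) / (74.6 − 18.8)
  = 1.536 / 55.80 = 0.02753 h⁻¹

0.0275 h⁻¹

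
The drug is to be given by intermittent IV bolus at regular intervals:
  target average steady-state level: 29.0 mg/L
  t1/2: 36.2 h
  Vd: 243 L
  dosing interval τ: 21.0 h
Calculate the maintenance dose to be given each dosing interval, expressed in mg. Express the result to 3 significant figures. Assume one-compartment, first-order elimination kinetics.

2830 mg

k = ln2 / t½ = 0.693147 / 36.2 = 0.01915 h⁻¹
CL = k × Vd = 0.01915 × 243 = 4.653 L/h
At steady state, Dose/τ = Css × CL.
Dose = Css × CL × τ = 29.0 × 4.653 × 21.0 = 2834 mg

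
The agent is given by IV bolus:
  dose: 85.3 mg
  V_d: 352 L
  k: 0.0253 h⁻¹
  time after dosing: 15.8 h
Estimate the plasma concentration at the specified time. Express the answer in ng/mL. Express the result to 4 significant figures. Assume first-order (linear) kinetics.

162.5 ng/mL

C₀ = Dose / Vd = 85.30 / 352 = 0.2423 mg/L
C = C₀ · e^(−k·t) = 0.2423 × e^(−0.02530 × 15.8)
  = 0.2423 × 0.6705 = 0.1625 mg/L
Convert: 0.1625 mg/L × 1000 = 162.5 ng/mL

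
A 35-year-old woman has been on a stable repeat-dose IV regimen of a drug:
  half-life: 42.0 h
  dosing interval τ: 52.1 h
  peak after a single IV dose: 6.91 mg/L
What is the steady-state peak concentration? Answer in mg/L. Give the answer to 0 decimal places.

12 mg/L

k = ln2 / t½ = 0.693147 / 42.0 = 0.01650 h⁻¹
e^(−kτ) = e^(−0.01650 × 52.1) = 0.4233
Accumulation ratio R = 1 / (1 − e^(−kτ)) = 1 / (1 − 0.4233) = 1.734
Steady-state peak = C₀ × R = 6.91 × 1.734 = 11.98 mg/L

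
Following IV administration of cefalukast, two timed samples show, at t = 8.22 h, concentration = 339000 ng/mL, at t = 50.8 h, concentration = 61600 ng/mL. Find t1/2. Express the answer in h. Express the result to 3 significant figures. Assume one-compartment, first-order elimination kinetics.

k = ln(C₁/C₂) / (t₂ − t₁) = ln(339000/61600) / (50.8 − 8.22)
  = 1.705 / 42.58 = 0.04004 h⁻¹
t½ = ln2 / k = 0.693147 / 0.04004 = 17.31 h

17.3 h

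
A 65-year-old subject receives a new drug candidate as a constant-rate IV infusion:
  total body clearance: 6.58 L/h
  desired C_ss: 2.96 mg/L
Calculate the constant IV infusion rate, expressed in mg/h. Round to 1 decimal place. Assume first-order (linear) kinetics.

19.5 mg/h

At steady state, infusion rate R₀ = Css × CL = 2.96 × 6.580 = 19.48 mg/h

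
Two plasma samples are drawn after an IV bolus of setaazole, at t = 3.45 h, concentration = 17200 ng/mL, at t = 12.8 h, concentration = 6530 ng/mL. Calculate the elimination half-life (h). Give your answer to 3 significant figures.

6.69 h

k = ln(C₁/C₂) / (t₂ − t₁) = ln(17200/6530) / (12.8 − 3.45)
  = 0.9685 / 9.350 = 0.1036 h⁻¹
t½ = ln2 / k = 0.693147 / 0.1036 = 6.691 h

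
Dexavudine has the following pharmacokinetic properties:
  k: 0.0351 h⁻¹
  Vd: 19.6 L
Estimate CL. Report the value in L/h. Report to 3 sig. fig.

CL = k × Vd = 0.0351 × 19.6 = 0.6880 L/h

0.688 L/h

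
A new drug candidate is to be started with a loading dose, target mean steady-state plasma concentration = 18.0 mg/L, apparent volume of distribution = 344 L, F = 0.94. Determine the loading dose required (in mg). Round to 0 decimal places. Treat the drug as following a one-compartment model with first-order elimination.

6587 mg

LD = Css × Vd / F = 18.0 × 344 / 0.94 = 6587 mg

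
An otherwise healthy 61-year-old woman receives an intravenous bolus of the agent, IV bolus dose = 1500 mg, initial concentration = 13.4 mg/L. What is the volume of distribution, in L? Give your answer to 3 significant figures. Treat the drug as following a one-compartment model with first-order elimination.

Vd = Dose / C₀ = 1500 / 13.4 = 111.9 L

112 L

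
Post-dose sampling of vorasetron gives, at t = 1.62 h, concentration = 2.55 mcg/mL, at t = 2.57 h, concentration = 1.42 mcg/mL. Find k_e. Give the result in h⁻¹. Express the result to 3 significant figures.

0.616 h⁻¹

k = ln(C₁/C₂) / (t₂ − t₁) = ln(2.55/1.42) / (2.57 − 1.62)
  = 0.5854 / 0.9500 = 0.6162 h⁻¹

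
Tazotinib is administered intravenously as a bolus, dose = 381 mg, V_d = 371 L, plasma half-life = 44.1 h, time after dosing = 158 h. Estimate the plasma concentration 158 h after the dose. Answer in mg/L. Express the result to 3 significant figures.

0.0857 mg/L

C₀ = Dose / Vd = 381.0 / 371 = 1.027 mg/L
k = ln2 / t½ = 0.693147 / 44.1 = 0.01572 h⁻¹
C = C₀ · e^(−k·t) = 1.027 × e^(−0.01572 × 158)
  = 1.027 × 0.08343 = 0.08568 mg/L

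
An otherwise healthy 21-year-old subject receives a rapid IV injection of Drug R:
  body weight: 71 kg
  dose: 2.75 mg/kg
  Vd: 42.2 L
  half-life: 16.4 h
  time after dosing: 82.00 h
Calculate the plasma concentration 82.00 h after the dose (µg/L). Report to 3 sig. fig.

Total dose = 2.75 × 71 = 195.3 mg
C₀ = Dose / Vd = 195.3 / 42.2 = 4.628 mg/L
k = ln2 / t½ = 0.693147 / 16.4 = 0.04227 h⁻¹
t / t½ = 82.00 / 16.4 = 5 half-lives
C = C₀ × (1/2)^5 = 4.628 × 0.03125 = 0.1446 mg/L
Convert: 0.1446 mg/L × 1000 = 144.6 µg/L

145 µg/L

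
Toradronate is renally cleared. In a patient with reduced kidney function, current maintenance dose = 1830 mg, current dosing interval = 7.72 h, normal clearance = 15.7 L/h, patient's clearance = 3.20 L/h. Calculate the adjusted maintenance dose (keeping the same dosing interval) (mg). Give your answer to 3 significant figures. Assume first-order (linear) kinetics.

To keep the same average steady-state level, dosing rate must scale with clearance.
CL ratio = 3.20 / 15.7 = 0.2038
New dose (same interval) = 1830 × 0.2038 = 373.0 mg

373 mg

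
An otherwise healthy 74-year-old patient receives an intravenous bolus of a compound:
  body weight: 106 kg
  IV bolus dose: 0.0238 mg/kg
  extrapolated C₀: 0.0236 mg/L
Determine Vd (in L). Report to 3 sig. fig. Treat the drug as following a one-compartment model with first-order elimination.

107 L

Dose = 0.0238 × 106 = 2.523 mg
Vd = Dose / C₀ = 2.523 / 0.0236 = 106.9 L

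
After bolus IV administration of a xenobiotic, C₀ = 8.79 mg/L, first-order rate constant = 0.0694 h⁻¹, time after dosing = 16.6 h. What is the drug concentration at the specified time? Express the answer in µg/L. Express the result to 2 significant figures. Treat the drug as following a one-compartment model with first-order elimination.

C = C₀ · e^(−k·t) = 8.790 × e^(−0.06940 × 16.6)
  = 8.790 × 0.3160 = 2.778 mg/L
Convert: 2.778 mg/L × 1000 = 2778 µg/L

2800 µg/L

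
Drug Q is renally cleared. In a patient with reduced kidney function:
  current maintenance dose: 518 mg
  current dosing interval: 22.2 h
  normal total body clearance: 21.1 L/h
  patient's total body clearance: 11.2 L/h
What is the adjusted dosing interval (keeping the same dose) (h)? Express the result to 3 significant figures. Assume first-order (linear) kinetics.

41.8 h

To keep the same average steady-state level, dosing rate must scale with clearance.
CL ratio = 11.2 / 21.1 = 0.5308
New interval (same dose) = 22.2 / 0.5308 = 41.82 h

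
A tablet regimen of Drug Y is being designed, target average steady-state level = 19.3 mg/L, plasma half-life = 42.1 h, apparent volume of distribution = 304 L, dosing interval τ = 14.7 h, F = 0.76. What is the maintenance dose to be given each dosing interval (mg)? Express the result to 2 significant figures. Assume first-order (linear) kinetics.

k = ln2 / t½ = 0.693147 / 42.1 = 0.01646 h⁻¹
CL = k × Vd = 0.01646 × 304 = 5.004 L/h
At steady state, F × (Dose/τ) = Css × CL.
Dose = Css × CL × τ / F = 19.3 × 5.004 × 14.7 / 0.76 = 1868 mg

1900 mg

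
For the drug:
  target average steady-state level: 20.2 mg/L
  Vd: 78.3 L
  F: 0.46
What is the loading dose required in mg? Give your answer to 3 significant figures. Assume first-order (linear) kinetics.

LD = Css × Vd / F = 20.2 × 78.3 / 0.46 = 3438 mg

3440 mg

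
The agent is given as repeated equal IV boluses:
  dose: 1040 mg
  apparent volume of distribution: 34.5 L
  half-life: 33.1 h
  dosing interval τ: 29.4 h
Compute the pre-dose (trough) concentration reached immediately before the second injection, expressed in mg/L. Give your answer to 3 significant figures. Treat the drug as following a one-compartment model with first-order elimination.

C₀ per dose = Dose / Vd = 1040 / 34.5 = 30.14 mg/L
k = ln2 / t½ = 0.693147 / 33.1 = 0.02094 h⁻¹
Fraction remaining after one interval: r = e^(−kτ) = e^(−0.02094 × 29.4) = 0.5403
Before dose 2, 1 dose has been given (aged 1τ).
C_trough = C₀ × r = 30.14 × 0.5403 = 16.28 mg/L

16.3 mg/L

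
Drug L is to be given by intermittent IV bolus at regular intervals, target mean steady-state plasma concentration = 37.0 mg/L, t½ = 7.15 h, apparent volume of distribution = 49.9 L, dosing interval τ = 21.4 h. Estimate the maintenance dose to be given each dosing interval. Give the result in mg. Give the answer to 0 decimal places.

k = ln2 / t½ = 0.693147 / 7.15 = 0.09694 h⁻¹
CL = k × Vd = 0.09694 × 49.9 = 4.837 L/h
At steady state, Dose/τ = Css × CL.
Dose = Css × CL × τ = 37.0 × 4.837 × 21.4 = 3830 mg

3830 mg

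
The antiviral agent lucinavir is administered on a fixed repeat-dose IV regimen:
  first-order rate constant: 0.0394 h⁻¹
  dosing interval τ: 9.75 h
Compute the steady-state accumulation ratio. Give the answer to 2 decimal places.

3.14

e^(−kτ) = e^(−0.03940 × 9.75) = 0.6810
Accumulation ratio R = 1 / (1 − e^(−kτ)) = 1 / (1 − 0.6810) = 3.135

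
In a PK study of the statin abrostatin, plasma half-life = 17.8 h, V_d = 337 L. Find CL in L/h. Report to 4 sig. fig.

13.12 L/h

k = ln2 / t½ = 0.693147 / 17.8 = 0.03894 h⁻¹
CL = k × Vd = 0.03894 × 337 = 13.12 L/h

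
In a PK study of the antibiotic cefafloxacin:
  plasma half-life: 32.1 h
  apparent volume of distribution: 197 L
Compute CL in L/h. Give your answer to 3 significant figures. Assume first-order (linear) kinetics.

k = ln2 / t½ = 0.693147 / 32.1 = 0.02159 h⁻¹
CL = k × Vd = 0.02159 × 197 = 4.253 L/h

4.25 L/h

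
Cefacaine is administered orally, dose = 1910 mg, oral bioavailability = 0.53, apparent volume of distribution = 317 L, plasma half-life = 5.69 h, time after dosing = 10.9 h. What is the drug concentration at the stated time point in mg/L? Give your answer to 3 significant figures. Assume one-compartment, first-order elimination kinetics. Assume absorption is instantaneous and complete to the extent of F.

0.846 mg/L

Amount reaching circulation = F × Dose = 0.53 × 1910 = 1012 mg
C₀ = F·Dose / Vd = 1012 / 317 = 3.192 mg/L
k = ln2 / t½ = 0.693147 / 5.69 = 0.1218 h⁻¹
C = C₀ · e^(−k·t) = 3.192 × e^(−0.1218 × 10.9)
  = 3.192 × 0.2651 = 0.8462 mg/L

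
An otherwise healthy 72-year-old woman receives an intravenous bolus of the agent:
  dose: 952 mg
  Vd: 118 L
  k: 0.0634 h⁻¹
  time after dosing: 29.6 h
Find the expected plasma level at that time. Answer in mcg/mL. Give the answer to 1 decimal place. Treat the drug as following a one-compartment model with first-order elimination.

C₀ = Dose / Vd = 952.0 / 118 = 8.068 mg/L
C = C₀ · e^(−k·t) = 8.068 × e^(−0.06340 × 29.6)
  = 8.068 × 0.1531 = 1.235 mg/L
(1.235 mg/L = 1.235 mcg/mL)

1.2 mcg/mL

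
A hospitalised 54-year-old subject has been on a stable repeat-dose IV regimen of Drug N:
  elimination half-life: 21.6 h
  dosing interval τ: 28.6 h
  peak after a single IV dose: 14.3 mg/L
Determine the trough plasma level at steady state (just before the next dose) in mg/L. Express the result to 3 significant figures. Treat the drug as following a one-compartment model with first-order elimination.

k = ln2 / t½ = 0.693147 / 21.6 = 0.03209 h⁻¹
e^(−kτ) = e^(−0.03209 × 28.6) = 0.3994
Accumulation ratio R = 1 / (1 − e^(−kτ)) = 1 / (1 − 0.3994) = 1.665
Steady-state trough = C₀ × R × e^(−kτ) = 14.3 × 1.665 × 0.3994 = 9.510 mg/L

9.51 mg/L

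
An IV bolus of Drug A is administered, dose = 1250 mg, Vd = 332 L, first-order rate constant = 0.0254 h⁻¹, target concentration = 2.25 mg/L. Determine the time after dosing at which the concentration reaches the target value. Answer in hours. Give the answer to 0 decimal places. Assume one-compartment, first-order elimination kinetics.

C₀ = Dose / Vd = 1250 / 332 = 3.765 mg/L
t = ln(C₀ / C) / k = ln(3.765 / 2.25) / 0.02540
  = ln(1.673) / 0.02540 = 0.5146 / 0.02540 = 20.26 h

20 h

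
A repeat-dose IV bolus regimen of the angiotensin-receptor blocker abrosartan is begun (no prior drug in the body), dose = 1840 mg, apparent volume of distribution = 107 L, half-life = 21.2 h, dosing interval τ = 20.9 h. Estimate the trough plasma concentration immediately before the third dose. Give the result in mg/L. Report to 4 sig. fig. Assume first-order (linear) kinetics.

C₀ per dose = Dose / Vd = 1840 / 107 = 17.20 mg/L
k = ln2 / t½ = 0.693147 / 21.2 = 0.03270 h⁻¹
Fraction remaining after one interval: r = e^(−kτ) = e^(−0.03270 × 20.9) = 0.5049
Before dose 3, 2 doses have been given (aged 1τ, 2τ).
C_trough = C₀ × (r + r²) = 17.20 × (0.5049 + 0.2549) = 13.07 mg/L

13.07 mg/L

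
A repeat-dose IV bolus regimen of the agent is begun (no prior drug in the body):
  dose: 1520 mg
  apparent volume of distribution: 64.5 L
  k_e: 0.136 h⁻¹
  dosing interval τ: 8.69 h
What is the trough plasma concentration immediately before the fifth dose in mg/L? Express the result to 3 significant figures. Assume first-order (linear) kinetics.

10.3 mg/L

C₀ per dose = Dose / Vd = 1520 / 64.5 = 23.57 mg/L
Fraction remaining after one interval: r = e^(−kτ) = e^(−0.1360 × 8.69) = 0.3067
Before dose 5, 4 doses have been given (aged 1τ, 2τ, 3τ, 4τ).
C_trough = C₀ × (r + r² + … + r^4) = C₀ × r(1−r^4)/(1−r)
        = 23.57 × 0.3067 × (1 − 0.008848) / (1 − 0.3067) = 10.33 mg/L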